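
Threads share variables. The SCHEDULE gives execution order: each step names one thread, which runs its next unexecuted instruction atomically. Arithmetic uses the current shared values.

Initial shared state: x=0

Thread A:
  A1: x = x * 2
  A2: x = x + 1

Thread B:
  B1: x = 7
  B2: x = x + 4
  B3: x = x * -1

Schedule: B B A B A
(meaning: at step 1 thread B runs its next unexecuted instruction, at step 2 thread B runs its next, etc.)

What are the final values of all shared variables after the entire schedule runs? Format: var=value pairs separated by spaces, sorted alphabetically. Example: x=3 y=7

Answer: x=-21

Derivation:
Step 1: thread B executes B1 (x = 7). Shared: x=7. PCs: A@0 B@1
Step 2: thread B executes B2 (x = x + 4). Shared: x=11. PCs: A@0 B@2
Step 3: thread A executes A1 (x = x * 2). Shared: x=22. PCs: A@1 B@2
Step 4: thread B executes B3 (x = x * -1). Shared: x=-22. PCs: A@1 B@3
Step 5: thread A executes A2 (x = x + 1). Shared: x=-21. PCs: A@2 B@3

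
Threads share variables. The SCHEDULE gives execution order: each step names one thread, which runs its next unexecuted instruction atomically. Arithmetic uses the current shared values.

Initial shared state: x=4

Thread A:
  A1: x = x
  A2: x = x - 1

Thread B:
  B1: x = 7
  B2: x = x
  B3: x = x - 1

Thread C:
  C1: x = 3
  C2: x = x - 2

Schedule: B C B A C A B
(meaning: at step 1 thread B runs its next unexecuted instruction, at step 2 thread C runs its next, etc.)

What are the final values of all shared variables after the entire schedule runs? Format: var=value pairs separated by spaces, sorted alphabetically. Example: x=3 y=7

Step 1: thread B executes B1 (x = 7). Shared: x=7. PCs: A@0 B@1 C@0
Step 2: thread C executes C1 (x = 3). Shared: x=3. PCs: A@0 B@1 C@1
Step 3: thread B executes B2 (x = x). Shared: x=3. PCs: A@0 B@2 C@1
Step 4: thread A executes A1 (x = x). Shared: x=3. PCs: A@1 B@2 C@1
Step 5: thread C executes C2 (x = x - 2). Shared: x=1. PCs: A@1 B@2 C@2
Step 6: thread A executes A2 (x = x - 1). Shared: x=0. PCs: A@2 B@2 C@2
Step 7: thread B executes B3 (x = x - 1). Shared: x=-1. PCs: A@2 B@3 C@2

Answer: x=-1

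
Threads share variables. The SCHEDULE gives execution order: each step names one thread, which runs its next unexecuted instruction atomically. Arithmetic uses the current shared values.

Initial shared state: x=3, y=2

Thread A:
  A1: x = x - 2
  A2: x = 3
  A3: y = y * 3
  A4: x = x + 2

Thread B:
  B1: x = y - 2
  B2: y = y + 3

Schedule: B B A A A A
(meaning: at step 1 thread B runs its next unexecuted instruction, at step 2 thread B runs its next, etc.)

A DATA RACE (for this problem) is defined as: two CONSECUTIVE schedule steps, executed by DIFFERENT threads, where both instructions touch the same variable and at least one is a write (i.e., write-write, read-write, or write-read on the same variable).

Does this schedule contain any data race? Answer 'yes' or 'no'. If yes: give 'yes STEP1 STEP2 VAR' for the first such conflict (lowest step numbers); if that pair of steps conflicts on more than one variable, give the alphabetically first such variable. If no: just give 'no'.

Steps 1,2: same thread (B). No race.
Steps 2,3: B(r=y,w=y) vs A(r=x,w=x). No conflict.
Steps 3,4: same thread (A). No race.
Steps 4,5: same thread (A). No race.
Steps 5,6: same thread (A). No race.

Answer: no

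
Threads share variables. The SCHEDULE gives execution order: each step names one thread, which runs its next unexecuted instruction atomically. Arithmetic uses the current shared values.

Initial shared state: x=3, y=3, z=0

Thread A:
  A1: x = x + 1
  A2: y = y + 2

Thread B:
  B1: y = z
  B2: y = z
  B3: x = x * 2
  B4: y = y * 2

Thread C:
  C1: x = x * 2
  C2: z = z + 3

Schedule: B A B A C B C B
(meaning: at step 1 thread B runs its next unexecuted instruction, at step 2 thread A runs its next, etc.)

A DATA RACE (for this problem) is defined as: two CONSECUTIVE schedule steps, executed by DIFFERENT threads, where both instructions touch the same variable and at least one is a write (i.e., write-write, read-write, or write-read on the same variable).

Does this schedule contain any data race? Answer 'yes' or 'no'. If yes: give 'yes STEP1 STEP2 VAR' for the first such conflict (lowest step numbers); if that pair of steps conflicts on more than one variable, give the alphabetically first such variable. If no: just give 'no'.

Steps 1,2: B(r=z,w=y) vs A(r=x,w=x). No conflict.
Steps 2,3: A(r=x,w=x) vs B(r=z,w=y). No conflict.
Steps 3,4: B(y = z) vs A(y = y + 2). RACE on y (W-W).
Steps 4,5: A(r=y,w=y) vs C(r=x,w=x). No conflict.
Steps 5,6: C(x = x * 2) vs B(x = x * 2). RACE on x (W-W).
Steps 6,7: B(r=x,w=x) vs C(r=z,w=z). No conflict.
Steps 7,8: C(r=z,w=z) vs B(r=y,w=y). No conflict.
First conflict at steps 3,4.

Answer: yes 3 4 y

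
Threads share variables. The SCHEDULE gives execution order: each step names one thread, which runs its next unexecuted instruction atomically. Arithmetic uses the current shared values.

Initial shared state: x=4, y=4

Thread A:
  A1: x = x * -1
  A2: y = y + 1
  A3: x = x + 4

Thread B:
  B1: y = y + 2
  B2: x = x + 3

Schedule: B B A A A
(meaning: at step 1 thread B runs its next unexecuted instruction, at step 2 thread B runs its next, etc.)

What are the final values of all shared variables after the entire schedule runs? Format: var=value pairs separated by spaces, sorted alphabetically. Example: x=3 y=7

Answer: x=-3 y=7

Derivation:
Step 1: thread B executes B1 (y = y + 2). Shared: x=4 y=6. PCs: A@0 B@1
Step 2: thread B executes B2 (x = x + 3). Shared: x=7 y=6. PCs: A@0 B@2
Step 3: thread A executes A1 (x = x * -1). Shared: x=-7 y=6. PCs: A@1 B@2
Step 4: thread A executes A2 (y = y + 1). Shared: x=-7 y=7. PCs: A@2 B@2
Step 5: thread A executes A3 (x = x + 4). Shared: x=-3 y=7. PCs: A@3 B@2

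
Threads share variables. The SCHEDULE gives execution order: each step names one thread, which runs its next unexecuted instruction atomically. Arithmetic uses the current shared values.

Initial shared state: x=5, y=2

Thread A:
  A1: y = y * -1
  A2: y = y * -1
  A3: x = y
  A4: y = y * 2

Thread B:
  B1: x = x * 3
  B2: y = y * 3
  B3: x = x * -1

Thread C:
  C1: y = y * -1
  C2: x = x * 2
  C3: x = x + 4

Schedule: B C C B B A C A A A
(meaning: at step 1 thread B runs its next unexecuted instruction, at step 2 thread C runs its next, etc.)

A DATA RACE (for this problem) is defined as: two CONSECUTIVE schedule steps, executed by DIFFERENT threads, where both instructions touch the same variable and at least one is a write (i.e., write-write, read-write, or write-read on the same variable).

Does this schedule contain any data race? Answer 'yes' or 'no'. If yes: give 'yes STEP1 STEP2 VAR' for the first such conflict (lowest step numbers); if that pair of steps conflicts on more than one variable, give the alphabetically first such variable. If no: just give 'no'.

Steps 1,2: B(r=x,w=x) vs C(r=y,w=y). No conflict.
Steps 2,3: same thread (C). No race.
Steps 3,4: C(r=x,w=x) vs B(r=y,w=y). No conflict.
Steps 4,5: same thread (B). No race.
Steps 5,6: B(r=x,w=x) vs A(r=y,w=y). No conflict.
Steps 6,7: A(r=y,w=y) vs C(r=x,w=x). No conflict.
Steps 7,8: C(r=x,w=x) vs A(r=y,w=y). No conflict.
Steps 8,9: same thread (A). No race.
Steps 9,10: same thread (A). No race.

Answer: no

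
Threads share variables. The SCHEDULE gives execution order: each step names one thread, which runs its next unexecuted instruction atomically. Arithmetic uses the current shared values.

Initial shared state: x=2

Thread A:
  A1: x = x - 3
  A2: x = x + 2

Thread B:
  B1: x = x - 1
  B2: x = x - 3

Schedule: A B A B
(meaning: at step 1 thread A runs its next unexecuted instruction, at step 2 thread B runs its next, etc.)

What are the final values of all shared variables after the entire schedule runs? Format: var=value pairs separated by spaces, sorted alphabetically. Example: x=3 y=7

Step 1: thread A executes A1 (x = x - 3). Shared: x=-1. PCs: A@1 B@0
Step 2: thread B executes B1 (x = x - 1). Shared: x=-2. PCs: A@1 B@1
Step 3: thread A executes A2 (x = x + 2). Shared: x=0. PCs: A@2 B@1
Step 4: thread B executes B2 (x = x - 3). Shared: x=-3. PCs: A@2 B@2

Answer: x=-3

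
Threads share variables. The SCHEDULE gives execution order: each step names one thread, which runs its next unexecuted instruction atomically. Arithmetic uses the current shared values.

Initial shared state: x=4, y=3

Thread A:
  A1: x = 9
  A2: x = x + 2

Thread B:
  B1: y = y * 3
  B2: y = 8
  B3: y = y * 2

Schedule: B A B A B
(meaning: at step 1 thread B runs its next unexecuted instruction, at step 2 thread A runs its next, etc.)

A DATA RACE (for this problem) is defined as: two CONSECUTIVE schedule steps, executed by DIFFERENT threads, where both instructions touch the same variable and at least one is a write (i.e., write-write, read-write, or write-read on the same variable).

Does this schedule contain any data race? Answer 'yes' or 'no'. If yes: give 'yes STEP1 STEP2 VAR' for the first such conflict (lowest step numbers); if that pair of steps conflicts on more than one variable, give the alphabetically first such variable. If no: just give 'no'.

Answer: no

Derivation:
Steps 1,2: B(r=y,w=y) vs A(r=-,w=x). No conflict.
Steps 2,3: A(r=-,w=x) vs B(r=-,w=y). No conflict.
Steps 3,4: B(r=-,w=y) vs A(r=x,w=x). No conflict.
Steps 4,5: A(r=x,w=x) vs B(r=y,w=y). No conflict.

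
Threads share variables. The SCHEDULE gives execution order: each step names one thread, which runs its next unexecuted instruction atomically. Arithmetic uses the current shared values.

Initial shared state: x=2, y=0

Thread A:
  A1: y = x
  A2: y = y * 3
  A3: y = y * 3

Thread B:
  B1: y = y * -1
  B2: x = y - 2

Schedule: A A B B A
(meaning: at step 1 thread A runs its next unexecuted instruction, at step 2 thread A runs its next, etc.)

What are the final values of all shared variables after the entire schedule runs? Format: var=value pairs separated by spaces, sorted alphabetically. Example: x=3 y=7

Step 1: thread A executes A1 (y = x). Shared: x=2 y=2. PCs: A@1 B@0
Step 2: thread A executes A2 (y = y * 3). Shared: x=2 y=6. PCs: A@2 B@0
Step 3: thread B executes B1 (y = y * -1). Shared: x=2 y=-6. PCs: A@2 B@1
Step 4: thread B executes B2 (x = y - 2). Shared: x=-8 y=-6. PCs: A@2 B@2
Step 5: thread A executes A3 (y = y * 3). Shared: x=-8 y=-18. PCs: A@3 B@2

Answer: x=-8 y=-18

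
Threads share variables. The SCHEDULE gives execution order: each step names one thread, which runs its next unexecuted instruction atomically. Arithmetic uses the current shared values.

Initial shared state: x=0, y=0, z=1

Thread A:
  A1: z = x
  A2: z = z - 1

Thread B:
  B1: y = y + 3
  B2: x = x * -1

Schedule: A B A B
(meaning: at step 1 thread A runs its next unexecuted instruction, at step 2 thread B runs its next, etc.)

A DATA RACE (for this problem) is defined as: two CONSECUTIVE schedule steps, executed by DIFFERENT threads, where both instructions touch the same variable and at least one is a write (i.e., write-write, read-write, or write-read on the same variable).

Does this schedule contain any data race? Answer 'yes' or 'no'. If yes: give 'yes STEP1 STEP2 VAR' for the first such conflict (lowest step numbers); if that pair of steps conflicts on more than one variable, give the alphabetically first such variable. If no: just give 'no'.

Steps 1,2: A(r=x,w=z) vs B(r=y,w=y). No conflict.
Steps 2,3: B(r=y,w=y) vs A(r=z,w=z). No conflict.
Steps 3,4: A(r=z,w=z) vs B(r=x,w=x). No conflict.

Answer: no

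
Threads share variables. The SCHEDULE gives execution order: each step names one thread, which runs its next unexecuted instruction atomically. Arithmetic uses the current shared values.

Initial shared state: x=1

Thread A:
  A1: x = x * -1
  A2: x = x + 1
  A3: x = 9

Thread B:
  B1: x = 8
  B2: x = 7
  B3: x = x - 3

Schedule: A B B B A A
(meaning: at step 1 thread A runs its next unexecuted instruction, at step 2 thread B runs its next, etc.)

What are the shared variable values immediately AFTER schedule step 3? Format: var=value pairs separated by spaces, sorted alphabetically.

Answer: x=7

Derivation:
Step 1: thread A executes A1 (x = x * -1). Shared: x=-1. PCs: A@1 B@0
Step 2: thread B executes B1 (x = 8). Shared: x=8. PCs: A@1 B@1
Step 3: thread B executes B2 (x = 7). Shared: x=7. PCs: A@1 B@2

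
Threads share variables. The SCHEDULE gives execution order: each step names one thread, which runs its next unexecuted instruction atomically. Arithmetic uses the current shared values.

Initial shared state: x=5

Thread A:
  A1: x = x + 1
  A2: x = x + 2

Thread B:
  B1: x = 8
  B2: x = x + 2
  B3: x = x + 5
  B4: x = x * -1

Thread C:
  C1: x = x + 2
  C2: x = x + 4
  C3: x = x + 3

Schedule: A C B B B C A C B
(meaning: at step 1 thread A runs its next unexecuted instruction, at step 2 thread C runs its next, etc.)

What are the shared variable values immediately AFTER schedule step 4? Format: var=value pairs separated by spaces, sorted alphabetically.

Step 1: thread A executes A1 (x = x + 1). Shared: x=6. PCs: A@1 B@0 C@0
Step 2: thread C executes C1 (x = x + 2). Shared: x=8. PCs: A@1 B@0 C@1
Step 3: thread B executes B1 (x = 8). Shared: x=8. PCs: A@1 B@1 C@1
Step 4: thread B executes B2 (x = x + 2). Shared: x=10. PCs: A@1 B@2 C@1

Answer: x=10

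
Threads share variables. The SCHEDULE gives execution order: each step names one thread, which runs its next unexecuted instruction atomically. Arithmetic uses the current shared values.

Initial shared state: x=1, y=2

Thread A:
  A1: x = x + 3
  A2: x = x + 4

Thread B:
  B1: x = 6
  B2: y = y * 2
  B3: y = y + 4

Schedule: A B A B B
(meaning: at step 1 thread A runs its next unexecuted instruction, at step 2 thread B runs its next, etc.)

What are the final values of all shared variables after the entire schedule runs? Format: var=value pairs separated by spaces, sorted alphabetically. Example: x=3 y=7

Step 1: thread A executes A1 (x = x + 3). Shared: x=4 y=2. PCs: A@1 B@0
Step 2: thread B executes B1 (x = 6). Shared: x=6 y=2. PCs: A@1 B@1
Step 3: thread A executes A2 (x = x + 4). Shared: x=10 y=2. PCs: A@2 B@1
Step 4: thread B executes B2 (y = y * 2). Shared: x=10 y=4. PCs: A@2 B@2
Step 5: thread B executes B3 (y = y + 4). Shared: x=10 y=8. PCs: A@2 B@3

Answer: x=10 y=8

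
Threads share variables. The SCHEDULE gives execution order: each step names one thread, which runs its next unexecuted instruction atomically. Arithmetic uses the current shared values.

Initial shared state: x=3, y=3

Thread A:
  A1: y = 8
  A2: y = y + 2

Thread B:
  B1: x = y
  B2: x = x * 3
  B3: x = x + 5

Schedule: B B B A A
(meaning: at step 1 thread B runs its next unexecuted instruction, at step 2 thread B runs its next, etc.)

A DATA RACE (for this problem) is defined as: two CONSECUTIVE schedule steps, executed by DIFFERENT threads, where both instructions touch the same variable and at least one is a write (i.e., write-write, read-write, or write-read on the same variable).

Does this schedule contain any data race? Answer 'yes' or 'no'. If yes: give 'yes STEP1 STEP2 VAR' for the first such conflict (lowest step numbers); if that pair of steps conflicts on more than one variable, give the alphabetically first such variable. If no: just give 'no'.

Answer: no

Derivation:
Steps 1,2: same thread (B). No race.
Steps 2,3: same thread (B). No race.
Steps 3,4: B(r=x,w=x) vs A(r=-,w=y). No conflict.
Steps 4,5: same thread (A). No race.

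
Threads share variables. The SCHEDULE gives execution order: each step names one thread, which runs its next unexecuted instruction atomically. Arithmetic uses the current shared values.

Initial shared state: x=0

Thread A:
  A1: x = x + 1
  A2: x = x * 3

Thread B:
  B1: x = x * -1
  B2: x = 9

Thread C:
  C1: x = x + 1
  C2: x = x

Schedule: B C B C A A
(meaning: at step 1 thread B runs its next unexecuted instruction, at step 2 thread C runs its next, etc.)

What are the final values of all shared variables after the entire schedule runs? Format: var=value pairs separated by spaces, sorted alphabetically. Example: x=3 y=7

Answer: x=30

Derivation:
Step 1: thread B executes B1 (x = x * -1). Shared: x=0. PCs: A@0 B@1 C@0
Step 2: thread C executes C1 (x = x + 1). Shared: x=1. PCs: A@0 B@1 C@1
Step 3: thread B executes B2 (x = 9). Shared: x=9. PCs: A@0 B@2 C@1
Step 4: thread C executes C2 (x = x). Shared: x=9. PCs: A@0 B@2 C@2
Step 5: thread A executes A1 (x = x + 1). Shared: x=10. PCs: A@1 B@2 C@2
Step 6: thread A executes A2 (x = x * 3). Shared: x=30. PCs: A@2 B@2 C@2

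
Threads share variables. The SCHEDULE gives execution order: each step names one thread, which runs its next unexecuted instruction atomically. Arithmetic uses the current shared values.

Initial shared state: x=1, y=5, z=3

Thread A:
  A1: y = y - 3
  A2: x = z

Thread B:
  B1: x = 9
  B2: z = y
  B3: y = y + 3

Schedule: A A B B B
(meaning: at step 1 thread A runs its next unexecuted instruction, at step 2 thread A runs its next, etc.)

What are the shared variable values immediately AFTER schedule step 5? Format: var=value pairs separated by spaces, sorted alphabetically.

Answer: x=9 y=5 z=2

Derivation:
Step 1: thread A executes A1 (y = y - 3). Shared: x=1 y=2 z=3. PCs: A@1 B@0
Step 2: thread A executes A2 (x = z). Shared: x=3 y=2 z=3. PCs: A@2 B@0
Step 3: thread B executes B1 (x = 9). Shared: x=9 y=2 z=3. PCs: A@2 B@1
Step 4: thread B executes B2 (z = y). Shared: x=9 y=2 z=2. PCs: A@2 B@2
Step 5: thread B executes B3 (y = y + 3). Shared: x=9 y=5 z=2. PCs: A@2 B@3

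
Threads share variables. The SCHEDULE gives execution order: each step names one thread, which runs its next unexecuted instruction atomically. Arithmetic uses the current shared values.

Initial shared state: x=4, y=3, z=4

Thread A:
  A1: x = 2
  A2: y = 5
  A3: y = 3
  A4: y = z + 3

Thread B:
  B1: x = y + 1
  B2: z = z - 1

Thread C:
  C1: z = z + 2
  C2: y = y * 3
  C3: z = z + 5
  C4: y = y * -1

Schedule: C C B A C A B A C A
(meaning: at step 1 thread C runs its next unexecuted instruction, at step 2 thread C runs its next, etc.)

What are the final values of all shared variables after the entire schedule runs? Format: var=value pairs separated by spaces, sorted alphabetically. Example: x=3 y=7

Answer: x=2 y=13 z=10

Derivation:
Step 1: thread C executes C1 (z = z + 2). Shared: x=4 y=3 z=6. PCs: A@0 B@0 C@1
Step 2: thread C executes C2 (y = y * 3). Shared: x=4 y=9 z=6. PCs: A@0 B@0 C@2
Step 3: thread B executes B1 (x = y + 1). Shared: x=10 y=9 z=6. PCs: A@0 B@1 C@2
Step 4: thread A executes A1 (x = 2). Shared: x=2 y=9 z=6. PCs: A@1 B@1 C@2
Step 5: thread C executes C3 (z = z + 5). Shared: x=2 y=9 z=11. PCs: A@1 B@1 C@3
Step 6: thread A executes A2 (y = 5). Shared: x=2 y=5 z=11. PCs: A@2 B@1 C@3
Step 7: thread B executes B2 (z = z - 1). Shared: x=2 y=5 z=10. PCs: A@2 B@2 C@3
Step 8: thread A executes A3 (y = 3). Shared: x=2 y=3 z=10. PCs: A@3 B@2 C@3
Step 9: thread C executes C4 (y = y * -1). Shared: x=2 y=-3 z=10. PCs: A@3 B@2 C@4
Step 10: thread A executes A4 (y = z + 3). Shared: x=2 y=13 z=10. PCs: A@4 B@2 C@4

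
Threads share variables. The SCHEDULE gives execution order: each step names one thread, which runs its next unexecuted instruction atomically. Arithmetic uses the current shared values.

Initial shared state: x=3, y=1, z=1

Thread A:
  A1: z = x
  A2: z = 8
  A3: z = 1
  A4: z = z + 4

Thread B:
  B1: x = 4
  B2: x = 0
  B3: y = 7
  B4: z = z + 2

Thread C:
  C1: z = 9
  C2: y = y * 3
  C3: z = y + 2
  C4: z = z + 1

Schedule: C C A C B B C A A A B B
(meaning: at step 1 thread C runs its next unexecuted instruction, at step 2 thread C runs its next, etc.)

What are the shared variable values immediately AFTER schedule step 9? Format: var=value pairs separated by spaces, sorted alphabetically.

Answer: x=0 y=3 z=1

Derivation:
Step 1: thread C executes C1 (z = 9). Shared: x=3 y=1 z=9. PCs: A@0 B@0 C@1
Step 2: thread C executes C2 (y = y * 3). Shared: x=3 y=3 z=9. PCs: A@0 B@0 C@2
Step 3: thread A executes A1 (z = x). Shared: x=3 y=3 z=3. PCs: A@1 B@0 C@2
Step 4: thread C executes C3 (z = y + 2). Shared: x=3 y=3 z=5. PCs: A@1 B@0 C@3
Step 5: thread B executes B1 (x = 4). Shared: x=4 y=3 z=5. PCs: A@1 B@1 C@3
Step 6: thread B executes B2 (x = 0). Shared: x=0 y=3 z=5. PCs: A@1 B@2 C@3
Step 7: thread C executes C4 (z = z + 1). Shared: x=0 y=3 z=6. PCs: A@1 B@2 C@4
Step 8: thread A executes A2 (z = 8). Shared: x=0 y=3 z=8. PCs: A@2 B@2 C@4
Step 9: thread A executes A3 (z = 1). Shared: x=0 y=3 z=1. PCs: A@3 B@2 C@4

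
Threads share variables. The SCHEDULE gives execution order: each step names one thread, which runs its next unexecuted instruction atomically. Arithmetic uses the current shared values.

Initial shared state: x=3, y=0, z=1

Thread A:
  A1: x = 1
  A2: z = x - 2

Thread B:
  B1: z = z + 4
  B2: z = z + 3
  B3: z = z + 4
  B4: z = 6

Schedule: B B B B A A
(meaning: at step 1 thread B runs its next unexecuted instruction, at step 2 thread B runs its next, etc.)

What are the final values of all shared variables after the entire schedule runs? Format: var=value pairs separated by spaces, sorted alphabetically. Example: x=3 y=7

Step 1: thread B executes B1 (z = z + 4). Shared: x=3 y=0 z=5. PCs: A@0 B@1
Step 2: thread B executes B2 (z = z + 3). Shared: x=3 y=0 z=8. PCs: A@0 B@2
Step 3: thread B executes B3 (z = z + 4). Shared: x=3 y=0 z=12. PCs: A@0 B@3
Step 4: thread B executes B4 (z = 6). Shared: x=3 y=0 z=6. PCs: A@0 B@4
Step 5: thread A executes A1 (x = 1). Shared: x=1 y=0 z=6. PCs: A@1 B@4
Step 6: thread A executes A2 (z = x - 2). Shared: x=1 y=0 z=-1. PCs: A@2 B@4

Answer: x=1 y=0 z=-1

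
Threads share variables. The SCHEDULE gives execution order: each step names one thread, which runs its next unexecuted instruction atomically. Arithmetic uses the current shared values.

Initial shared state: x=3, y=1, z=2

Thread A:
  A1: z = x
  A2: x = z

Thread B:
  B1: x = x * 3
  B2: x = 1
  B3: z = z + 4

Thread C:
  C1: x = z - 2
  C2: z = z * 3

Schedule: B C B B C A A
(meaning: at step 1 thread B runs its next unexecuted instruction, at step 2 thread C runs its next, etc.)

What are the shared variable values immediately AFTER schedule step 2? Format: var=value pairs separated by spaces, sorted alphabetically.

Answer: x=0 y=1 z=2

Derivation:
Step 1: thread B executes B1 (x = x * 3). Shared: x=9 y=1 z=2. PCs: A@0 B@1 C@0
Step 2: thread C executes C1 (x = z - 2). Shared: x=0 y=1 z=2. PCs: A@0 B@1 C@1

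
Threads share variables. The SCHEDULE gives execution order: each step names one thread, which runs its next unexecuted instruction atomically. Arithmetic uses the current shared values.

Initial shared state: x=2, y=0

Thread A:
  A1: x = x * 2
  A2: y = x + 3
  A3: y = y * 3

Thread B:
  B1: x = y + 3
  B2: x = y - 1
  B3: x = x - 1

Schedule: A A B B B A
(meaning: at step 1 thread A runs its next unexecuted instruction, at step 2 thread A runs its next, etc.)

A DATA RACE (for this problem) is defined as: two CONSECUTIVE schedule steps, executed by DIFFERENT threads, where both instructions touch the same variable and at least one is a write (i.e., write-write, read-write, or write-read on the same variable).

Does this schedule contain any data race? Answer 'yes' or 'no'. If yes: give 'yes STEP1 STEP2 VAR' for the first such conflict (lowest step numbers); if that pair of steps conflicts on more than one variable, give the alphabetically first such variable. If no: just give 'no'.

Answer: yes 2 3 x

Derivation:
Steps 1,2: same thread (A). No race.
Steps 2,3: A(y = x + 3) vs B(x = y + 3). RACE on x (R-W), y (W-R). Multiple vars; alphabetically first is x.
Steps 3,4: same thread (B). No race.
Steps 4,5: same thread (B). No race.
Steps 5,6: B(r=x,w=x) vs A(r=y,w=y). No conflict.
First conflict at steps 2,3.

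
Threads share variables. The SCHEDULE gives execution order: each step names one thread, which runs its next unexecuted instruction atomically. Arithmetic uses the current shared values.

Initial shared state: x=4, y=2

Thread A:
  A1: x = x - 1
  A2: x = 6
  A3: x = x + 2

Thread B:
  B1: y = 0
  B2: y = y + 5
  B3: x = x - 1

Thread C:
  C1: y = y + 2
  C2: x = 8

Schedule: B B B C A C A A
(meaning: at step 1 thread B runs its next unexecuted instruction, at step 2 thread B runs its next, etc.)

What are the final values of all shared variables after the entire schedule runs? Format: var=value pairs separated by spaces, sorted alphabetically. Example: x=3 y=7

Answer: x=8 y=7

Derivation:
Step 1: thread B executes B1 (y = 0). Shared: x=4 y=0. PCs: A@0 B@1 C@0
Step 2: thread B executes B2 (y = y + 5). Shared: x=4 y=5. PCs: A@0 B@2 C@0
Step 3: thread B executes B3 (x = x - 1). Shared: x=3 y=5. PCs: A@0 B@3 C@0
Step 4: thread C executes C1 (y = y + 2). Shared: x=3 y=7. PCs: A@0 B@3 C@1
Step 5: thread A executes A1 (x = x - 1). Shared: x=2 y=7. PCs: A@1 B@3 C@1
Step 6: thread C executes C2 (x = 8). Shared: x=8 y=7. PCs: A@1 B@3 C@2
Step 7: thread A executes A2 (x = 6). Shared: x=6 y=7. PCs: A@2 B@3 C@2
Step 8: thread A executes A3 (x = x + 2). Shared: x=8 y=7. PCs: A@3 B@3 C@2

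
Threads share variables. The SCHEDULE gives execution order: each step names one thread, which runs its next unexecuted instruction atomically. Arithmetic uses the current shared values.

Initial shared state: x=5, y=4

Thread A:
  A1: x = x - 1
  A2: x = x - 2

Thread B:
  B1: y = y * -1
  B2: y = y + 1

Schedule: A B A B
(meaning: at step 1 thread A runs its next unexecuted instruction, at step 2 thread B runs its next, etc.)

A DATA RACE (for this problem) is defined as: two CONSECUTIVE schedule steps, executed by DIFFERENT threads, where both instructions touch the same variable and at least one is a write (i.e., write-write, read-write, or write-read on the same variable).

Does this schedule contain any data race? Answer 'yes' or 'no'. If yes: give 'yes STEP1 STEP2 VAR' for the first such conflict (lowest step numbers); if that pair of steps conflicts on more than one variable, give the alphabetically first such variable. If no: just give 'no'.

Answer: no

Derivation:
Steps 1,2: A(r=x,w=x) vs B(r=y,w=y). No conflict.
Steps 2,3: B(r=y,w=y) vs A(r=x,w=x). No conflict.
Steps 3,4: A(r=x,w=x) vs B(r=y,w=y). No conflict.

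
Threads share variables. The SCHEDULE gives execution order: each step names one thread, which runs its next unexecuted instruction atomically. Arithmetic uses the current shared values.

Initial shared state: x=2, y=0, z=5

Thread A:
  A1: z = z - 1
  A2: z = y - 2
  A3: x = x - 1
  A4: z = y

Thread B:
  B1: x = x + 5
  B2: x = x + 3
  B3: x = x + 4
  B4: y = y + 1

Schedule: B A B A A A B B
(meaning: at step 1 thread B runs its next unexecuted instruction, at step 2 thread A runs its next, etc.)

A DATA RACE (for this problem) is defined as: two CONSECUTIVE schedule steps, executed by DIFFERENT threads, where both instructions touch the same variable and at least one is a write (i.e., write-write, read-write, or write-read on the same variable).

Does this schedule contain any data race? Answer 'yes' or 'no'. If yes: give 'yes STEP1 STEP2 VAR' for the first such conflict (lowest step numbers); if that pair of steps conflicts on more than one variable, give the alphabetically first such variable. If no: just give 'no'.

Answer: no

Derivation:
Steps 1,2: B(r=x,w=x) vs A(r=z,w=z). No conflict.
Steps 2,3: A(r=z,w=z) vs B(r=x,w=x). No conflict.
Steps 3,4: B(r=x,w=x) vs A(r=y,w=z). No conflict.
Steps 4,5: same thread (A). No race.
Steps 5,6: same thread (A). No race.
Steps 6,7: A(r=y,w=z) vs B(r=x,w=x). No conflict.
Steps 7,8: same thread (B). No race.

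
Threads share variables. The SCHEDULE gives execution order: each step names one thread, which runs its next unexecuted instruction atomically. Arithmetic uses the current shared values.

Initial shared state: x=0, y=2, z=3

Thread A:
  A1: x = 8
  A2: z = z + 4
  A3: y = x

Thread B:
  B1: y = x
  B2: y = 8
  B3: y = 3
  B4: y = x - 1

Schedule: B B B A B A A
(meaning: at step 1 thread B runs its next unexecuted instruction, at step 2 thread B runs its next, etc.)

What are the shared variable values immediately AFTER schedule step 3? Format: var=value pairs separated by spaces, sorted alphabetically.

Answer: x=0 y=3 z=3

Derivation:
Step 1: thread B executes B1 (y = x). Shared: x=0 y=0 z=3. PCs: A@0 B@1
Step 2: thread B executes B2 (y = 8). Shared: x=0 y=8 z=3. PCs: A@0 B@2
Step 3: thread B executes B3 (y = 3). Shared: x=0 y=3 z=3. PCs: A@0 B@3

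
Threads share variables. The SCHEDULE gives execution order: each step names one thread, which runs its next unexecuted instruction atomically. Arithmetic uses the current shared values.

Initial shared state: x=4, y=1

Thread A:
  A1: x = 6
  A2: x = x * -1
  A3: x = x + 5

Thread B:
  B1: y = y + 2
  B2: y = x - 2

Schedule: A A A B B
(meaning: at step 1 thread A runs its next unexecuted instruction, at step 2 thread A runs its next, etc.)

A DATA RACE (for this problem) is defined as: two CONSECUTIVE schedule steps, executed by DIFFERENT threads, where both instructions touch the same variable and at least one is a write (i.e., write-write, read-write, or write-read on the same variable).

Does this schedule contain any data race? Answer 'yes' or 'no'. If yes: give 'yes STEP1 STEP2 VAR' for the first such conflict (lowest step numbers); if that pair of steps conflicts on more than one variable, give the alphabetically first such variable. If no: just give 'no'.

Steps 1,2: same thread (A). No race.
Steps 2,3: same thread (A). No race.
Steps 3,4: A(r=x,w=x) vs B(r=y,w=y). No conflict.
Steps 4,5: same thread (B). No race.

Answer: no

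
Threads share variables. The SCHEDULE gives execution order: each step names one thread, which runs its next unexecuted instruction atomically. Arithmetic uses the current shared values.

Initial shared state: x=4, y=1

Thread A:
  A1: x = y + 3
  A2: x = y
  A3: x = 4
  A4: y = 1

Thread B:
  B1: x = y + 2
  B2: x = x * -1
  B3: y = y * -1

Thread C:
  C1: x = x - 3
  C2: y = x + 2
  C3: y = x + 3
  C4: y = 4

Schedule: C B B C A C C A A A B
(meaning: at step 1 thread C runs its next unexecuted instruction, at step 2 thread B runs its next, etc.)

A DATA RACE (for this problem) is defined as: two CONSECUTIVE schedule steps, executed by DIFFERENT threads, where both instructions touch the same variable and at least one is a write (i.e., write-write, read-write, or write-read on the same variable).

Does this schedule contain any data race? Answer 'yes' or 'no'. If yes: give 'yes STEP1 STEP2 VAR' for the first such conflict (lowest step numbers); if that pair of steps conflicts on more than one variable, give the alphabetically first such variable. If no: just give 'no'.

Steps 1,2: C(x = x - 3) vs B(x = y + 2). RACE on x (W-W).
Steps 2,3: same thread (B). No race.
Steps 3,4: B(x = x * -1) vs C(y = x + 2). RACE on x (W-R).
Steps 4,5: C(y = x + 2) vs A(x = y + 3). RACE on x (R-W), y (W-R). Multiple vars; alphabetically first is x.
Steps 5,6: A(x = y + 3) vs C(y = x + 3). RACE on x (W-R), y (R-W). Multiple vars; alphabetically first is x.
Steps 6,7: same thread (C). No race.
Steps 7,8: C(y = 4) vs A(x = y). RACE on y (W-R).
Steps 8,9: same thread (A). No race.
Steps 9,10: same thread (A). No race.
Steps 10,11: A(y = 1) vs B(y = y * -1). RACE on y (W-W).
First conflict at steps 1,2.

Answer: yes 1 2 x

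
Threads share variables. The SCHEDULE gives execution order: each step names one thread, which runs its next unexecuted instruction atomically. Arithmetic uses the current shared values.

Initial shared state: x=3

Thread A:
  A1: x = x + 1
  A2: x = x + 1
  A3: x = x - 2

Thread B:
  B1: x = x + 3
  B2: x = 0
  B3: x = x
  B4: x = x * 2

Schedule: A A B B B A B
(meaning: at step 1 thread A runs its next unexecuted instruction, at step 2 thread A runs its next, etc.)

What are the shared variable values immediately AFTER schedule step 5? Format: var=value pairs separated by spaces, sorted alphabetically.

Answer: x=0

Derivation:
Step 1: thread A executes A1 (x = x + 1). Shared: x=4. PCs: A@1 B@0
Step 2: thread A executes A2 (x = x + 1). Shared: x=5. PCs: A@2 B@0
Step 3: thread B executes B1 (x = x + 3). Shared: x=8. PCs: A@2 B@1
Step 4: thread B executes B2 (x = 0). Shared: x=0. PCs: A@2 B@2
Step 5: thread B executes B3 (x = x). Shared: x=0. PCs: A@2 B@3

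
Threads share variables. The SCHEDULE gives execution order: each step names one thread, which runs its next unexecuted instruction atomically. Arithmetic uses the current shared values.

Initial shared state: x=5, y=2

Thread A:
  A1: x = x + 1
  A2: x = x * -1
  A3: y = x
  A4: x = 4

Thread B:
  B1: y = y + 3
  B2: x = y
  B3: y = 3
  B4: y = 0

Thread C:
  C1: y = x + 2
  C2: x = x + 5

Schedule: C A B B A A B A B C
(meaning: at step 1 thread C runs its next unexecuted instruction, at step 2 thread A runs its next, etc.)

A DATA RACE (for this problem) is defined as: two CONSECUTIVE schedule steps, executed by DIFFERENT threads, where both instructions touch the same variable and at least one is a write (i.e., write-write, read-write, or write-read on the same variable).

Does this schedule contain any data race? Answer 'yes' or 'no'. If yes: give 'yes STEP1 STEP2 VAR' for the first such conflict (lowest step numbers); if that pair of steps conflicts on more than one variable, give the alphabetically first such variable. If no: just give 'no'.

Steps 1,2: C(y = x + 2) vs A(x = x + 1). RACE on x (R-W).
Steps 2,3: A(r=x,w=x) vs B(r=y,w=y). No conflict.
Steps 3,4: same thread (B). No race.
Steps 4,5: B(x = y) vs A(x = x * -1). RACE on x (W-W).
Steps 5,6: same thread (A). No race.
Steps 6,7: A(y = x) vs B(y = 3). RACE on y (W-W).
Steps 7,8: B(r=-,w=y) vs A(r=-,w=x). No conflict.
Steps 8,9: A(r=-,w=x) vs B(r=-,w=y). No conflict.
Steps 9,10: B(r=-,w=y) vs C(r=x,w=x). No conflict.
First conflict at steps 1,2.

Answer: yes 1 2 x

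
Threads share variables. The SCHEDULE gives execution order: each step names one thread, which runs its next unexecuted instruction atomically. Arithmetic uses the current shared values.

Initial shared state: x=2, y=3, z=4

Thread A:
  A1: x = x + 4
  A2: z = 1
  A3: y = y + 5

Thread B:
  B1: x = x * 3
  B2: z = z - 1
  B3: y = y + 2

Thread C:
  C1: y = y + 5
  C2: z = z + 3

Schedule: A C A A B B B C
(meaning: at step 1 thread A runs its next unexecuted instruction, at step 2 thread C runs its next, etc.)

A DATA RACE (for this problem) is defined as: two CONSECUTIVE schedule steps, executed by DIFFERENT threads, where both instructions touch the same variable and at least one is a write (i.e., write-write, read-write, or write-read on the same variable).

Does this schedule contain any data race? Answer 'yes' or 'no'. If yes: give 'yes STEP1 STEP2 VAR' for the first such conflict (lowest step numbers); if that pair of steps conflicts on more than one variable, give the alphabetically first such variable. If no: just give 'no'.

Answer: no

Derivation:
Steps 1,2: A(r=x,w=x) vs C(r=y,w=y). No conflict.
Steps 2,3: C(r=y,w=y) vs A(r=-,w=z). No conflict.
Steps 3,4: same thread (A). No race.
Steps 4,5: A(r=y,w=y) vs B(r=x,w=x). No conflict.
Steps 5,6: same thread (B). No race.
Steps 6,7: same thread (B). No race.
Steps 7,8: B(r=y,w=y) vs C(r=z,w=z). No conflict.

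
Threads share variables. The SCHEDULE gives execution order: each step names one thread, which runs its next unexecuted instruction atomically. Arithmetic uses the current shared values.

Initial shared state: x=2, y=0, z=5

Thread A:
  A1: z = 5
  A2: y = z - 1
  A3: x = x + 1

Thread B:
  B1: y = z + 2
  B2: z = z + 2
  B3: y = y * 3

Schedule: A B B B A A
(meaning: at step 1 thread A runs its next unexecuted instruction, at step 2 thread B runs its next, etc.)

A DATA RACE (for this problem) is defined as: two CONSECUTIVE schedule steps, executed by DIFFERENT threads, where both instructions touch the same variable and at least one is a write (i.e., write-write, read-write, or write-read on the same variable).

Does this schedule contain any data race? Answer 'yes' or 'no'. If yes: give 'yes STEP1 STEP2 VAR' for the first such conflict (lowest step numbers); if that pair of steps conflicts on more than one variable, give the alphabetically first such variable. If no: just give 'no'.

Steps 1,2: A(z = 5) vs B(y = z + 2). RACE on z (W-R).
Steps 2,3: same thread (B). No race.
Steps 3,4: same thread (B). No race.
Steps 4,5: B(y = y * 3) vs A(y = z - 1). RACE on y (W-W).
Steps 5,6: same thread (A). No race.
First conflict at steps 1,2.

Answer: yes 1 2 z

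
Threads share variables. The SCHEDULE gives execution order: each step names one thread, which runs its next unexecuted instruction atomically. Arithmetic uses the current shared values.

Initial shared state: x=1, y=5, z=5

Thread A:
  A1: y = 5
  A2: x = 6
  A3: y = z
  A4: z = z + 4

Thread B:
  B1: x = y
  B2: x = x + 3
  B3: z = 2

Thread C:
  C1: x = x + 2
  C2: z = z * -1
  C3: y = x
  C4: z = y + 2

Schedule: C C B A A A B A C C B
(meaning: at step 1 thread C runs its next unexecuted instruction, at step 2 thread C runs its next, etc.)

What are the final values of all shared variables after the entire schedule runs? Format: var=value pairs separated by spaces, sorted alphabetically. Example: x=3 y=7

Step 1: thread C executes C1 (x = x + 2). Shared: x=3 y=5 z=5. PCs: A@0 B@0 C@1
Step 2: thread C executes C2 (z = z * -1). Shared: x=3 y=5 z=-5. PCs: A@0 B@0 C@2
Step 3: thread B executes B1 (x = y). Shared: x=5 y=5 z=-5. PCs: A@0 B@1 C@2
Step 4: thread A executes A1 (y = 5). Shared: x=5 y=5 z=-5. PCs: A@1 B@1 C@2
Step 5: thread A executes A2 (x = 6). Shared: x=6 y=5 z=-5. PCs: A@2 B@1 C@2
Step 6: thread A executes A3 (y = z). Shared: x=6 y=-5 z=-5. PCs: A@3 B@1 C@2
Step 7: thread B executes B2 (x = x + 3). Shared: x=9 y=-5 z=-5. PCs: A@3 B@2 C@2
Step 8: thread A executes A4 (z = z + 4). Shared: x=9 y=-5 z=-1. PCs: A@4 B@2 C@2
Step 9: thread C executes C3 (y = x). Shared: x=9 y=9 z=-1. PCs: A@4 B@2 C@3
Step 10: thread C executes C4 (z = y + 2). Shared: x=9 y=9 z=11. PCs: A@4 B@2 C@4
Step 11: thread B executes B3 (z = 2). Shared: x=9 y=9 z=2. PCs: A@4 B@3 C@4

Answer: x=9 y=9 z=2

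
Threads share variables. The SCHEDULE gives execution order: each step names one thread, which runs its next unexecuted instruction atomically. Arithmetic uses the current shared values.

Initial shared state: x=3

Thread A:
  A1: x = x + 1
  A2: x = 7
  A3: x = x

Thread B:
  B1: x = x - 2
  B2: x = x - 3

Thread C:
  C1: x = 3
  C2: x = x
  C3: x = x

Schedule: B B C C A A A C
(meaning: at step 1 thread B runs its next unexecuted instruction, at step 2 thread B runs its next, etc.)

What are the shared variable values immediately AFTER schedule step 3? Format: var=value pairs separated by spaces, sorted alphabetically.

Step 1: thread B executes B1 (x = x - 2). Shared: x=1. PCs: A@0 B@1 C@0
Step 2: thread B executes B2 (x = x - 3). Shared: x=-2. PCs: A@0 B@2 C@0
Step 3: thread C executes C1 (x = 3). Shared: x=3. PCs: A@0 B@2 C@1

Answer: x=3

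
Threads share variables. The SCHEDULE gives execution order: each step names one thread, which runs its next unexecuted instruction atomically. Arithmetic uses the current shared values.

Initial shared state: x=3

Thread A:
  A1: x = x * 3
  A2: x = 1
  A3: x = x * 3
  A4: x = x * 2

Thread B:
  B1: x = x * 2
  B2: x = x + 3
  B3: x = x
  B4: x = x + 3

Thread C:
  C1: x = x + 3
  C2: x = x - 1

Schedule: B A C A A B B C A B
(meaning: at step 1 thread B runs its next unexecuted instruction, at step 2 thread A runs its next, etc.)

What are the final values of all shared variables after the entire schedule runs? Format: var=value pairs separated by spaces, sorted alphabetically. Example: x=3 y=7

Answer: x=13

Derivation:
Step 1: thread B executes B1 (x = x * 2). Shared: x=6. PCs: A@0 B@1 C@0
Step 2: thread A executes A1 (x = x * 3). Shared: x=18. PCs: A@1 B@1 C@0
Step 3: thread C executes C1 (x = x + 3). Shared: x=21. PCs: A@1 B@1 C@1
Step 4: thread A executes A2 (x = 1). Shared: x=1. PCs: A@2 B@1 C@1
Step 5: thread A executes A3 (x = x * 3). Shared: x=3. PCs: A@3 B@1 C@1
Step 6: thread B executes B2 (x = x + 3). Shared: x=6. PCs: A@3 B@2 C@1
Step 7: thread B executes B3 (x = x). Shared: x=6. PCs: A@3 B@3 C@1
Step 8: thread C executes C2 (x = x - 1). Shared: x=5. PCs: A@3 B@3 C@2
Step 9: thread A executes A4 (x = x * 2). Shared: x=10. PCs: A@4 B@3 C@2
Step 10: thread B executes B4 (x = x + 3). Shared: x=13. PCs: A@4 B@4 C@2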